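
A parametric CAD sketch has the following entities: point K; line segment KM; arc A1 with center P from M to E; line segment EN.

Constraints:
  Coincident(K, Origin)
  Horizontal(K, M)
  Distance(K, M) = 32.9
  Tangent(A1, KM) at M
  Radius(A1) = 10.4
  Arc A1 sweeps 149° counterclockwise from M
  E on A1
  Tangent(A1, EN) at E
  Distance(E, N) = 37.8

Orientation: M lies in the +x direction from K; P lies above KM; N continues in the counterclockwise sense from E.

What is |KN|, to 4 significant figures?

39.22

On A1, M sits at bearing -90° from P; a 149° counterclockwise sweep puts E at bearing 59°, so E = P + 10.4·(cos 59°, sin 59°) = (38.26, 19.31). Since A1 is tangent to EN there, PE ⟂ EN, so EN runs along (−sin 59°, cos 59°); with |EN| = 37.8, N = (5.855, 38.78). Then |KN| = |N − K| = 39.22.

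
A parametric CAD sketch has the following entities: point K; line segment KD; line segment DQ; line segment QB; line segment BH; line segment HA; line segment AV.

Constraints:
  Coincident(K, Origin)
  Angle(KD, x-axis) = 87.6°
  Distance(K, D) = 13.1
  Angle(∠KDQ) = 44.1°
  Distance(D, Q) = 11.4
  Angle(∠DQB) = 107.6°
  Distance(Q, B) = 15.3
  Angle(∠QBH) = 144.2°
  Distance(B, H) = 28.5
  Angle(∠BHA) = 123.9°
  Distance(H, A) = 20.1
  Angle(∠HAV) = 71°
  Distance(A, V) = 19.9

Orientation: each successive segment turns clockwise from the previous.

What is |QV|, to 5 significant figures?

35.310

K is at the origin; KD runs at 87.6° with length 13.1, so D = (0.54857, 13.089). ∠KDQ = 44.1° gives DQ at -48.300° from the x-axis; with |DQ| = 11.4, Q = (8.1322, 4.5768). ∠DQB = 107.6° gives QB at -120.70° from the x-axis; with |QB| = 15.3, B = (0.32089, -8.5789). ∠QBH = 144.2° gives BH at -156.50° from the x-axis; with |BH| = 28.5, H = (-25.815, -19.943). ∠BHA = 123.9° gives HA at 147.40° from the x-axis; with |HA| = 20.1, A = (-42.749, -9.1140). ∠HAV = 71.0° gives AV at 38.400° from the x-axis; with |AV| = 19.9, V = (-27.153, 3.2469). Then |QV| = |V − Q| = 35.310.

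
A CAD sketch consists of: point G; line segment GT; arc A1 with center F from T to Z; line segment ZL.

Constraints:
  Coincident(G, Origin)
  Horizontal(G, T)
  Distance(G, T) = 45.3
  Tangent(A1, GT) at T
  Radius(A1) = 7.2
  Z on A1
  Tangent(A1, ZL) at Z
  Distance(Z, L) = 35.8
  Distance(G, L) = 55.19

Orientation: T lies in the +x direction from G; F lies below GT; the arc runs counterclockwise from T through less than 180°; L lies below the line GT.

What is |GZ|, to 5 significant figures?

38.697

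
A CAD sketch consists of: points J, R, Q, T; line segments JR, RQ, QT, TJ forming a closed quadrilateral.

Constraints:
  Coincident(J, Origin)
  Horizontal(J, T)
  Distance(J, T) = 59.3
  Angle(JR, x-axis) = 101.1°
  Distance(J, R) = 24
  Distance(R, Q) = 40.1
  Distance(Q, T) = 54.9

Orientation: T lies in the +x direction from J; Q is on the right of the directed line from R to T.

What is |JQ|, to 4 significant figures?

16.32

Checks: |RQ| = 40.10 ✓; |QT| = 54.90 ✓.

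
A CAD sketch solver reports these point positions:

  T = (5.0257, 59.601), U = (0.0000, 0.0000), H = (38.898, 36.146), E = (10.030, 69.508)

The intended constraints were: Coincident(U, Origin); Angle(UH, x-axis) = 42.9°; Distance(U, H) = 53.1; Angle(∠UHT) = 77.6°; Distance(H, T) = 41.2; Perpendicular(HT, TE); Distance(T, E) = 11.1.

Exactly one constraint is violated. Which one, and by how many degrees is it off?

Perpendicular(HT, TE) — off by 7.90°.

U = (0.00, 0.00) ✓; UH at 42.90° ✓; |UH| = 53.10 ✓; ∠UHT = 77.60° ✓; |HT| = 41.20 ✓; ∠(HT, TE) = 82.10° ✗; |TE| = 11.10 ✓.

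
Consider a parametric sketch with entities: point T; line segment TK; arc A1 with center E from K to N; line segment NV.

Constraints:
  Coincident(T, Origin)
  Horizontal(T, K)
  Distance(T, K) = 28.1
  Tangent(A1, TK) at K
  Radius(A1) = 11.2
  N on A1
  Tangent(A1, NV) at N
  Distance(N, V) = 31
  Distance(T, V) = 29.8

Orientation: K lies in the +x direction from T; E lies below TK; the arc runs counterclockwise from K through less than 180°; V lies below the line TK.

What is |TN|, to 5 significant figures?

19.577

Checks: |EN| = 11.20 ✓; ∠(EN, NV) = 90.00° ✓; |NV| = 31.00 ✓; |TV| = 29.80 ✓.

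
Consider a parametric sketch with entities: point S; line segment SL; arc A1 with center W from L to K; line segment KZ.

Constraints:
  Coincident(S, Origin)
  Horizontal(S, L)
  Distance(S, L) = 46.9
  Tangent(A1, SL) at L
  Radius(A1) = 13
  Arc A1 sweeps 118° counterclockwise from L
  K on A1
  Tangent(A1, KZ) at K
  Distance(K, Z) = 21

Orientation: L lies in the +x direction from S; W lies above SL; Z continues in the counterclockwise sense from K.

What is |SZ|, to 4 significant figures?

61.41

On A1, L sits at bearing -90° from W; a 118° counterclockwise sweep puts K at bearing 28°, so K = W + 13.0·(cos 28°, sin 28°) = (58.38, 19.10). The tangent condition forces WK to be normal to KZ, so KZ runs along (−sin 28°, cos 28°); with |KZ| = 21.0, Z = (48.52, 37.65). Then |SZ| = |Z − S| = 61.41.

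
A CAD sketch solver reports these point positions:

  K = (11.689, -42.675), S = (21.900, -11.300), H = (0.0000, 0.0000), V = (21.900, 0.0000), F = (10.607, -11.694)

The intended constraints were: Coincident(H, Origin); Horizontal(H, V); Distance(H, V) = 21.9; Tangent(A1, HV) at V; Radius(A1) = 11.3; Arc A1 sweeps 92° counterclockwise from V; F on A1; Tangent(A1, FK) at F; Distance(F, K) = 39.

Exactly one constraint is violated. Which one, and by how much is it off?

Distance(F, K) = 39 — off by 8.00.

H = (0.00, 0.00) ✓; H.y = 0.00, V.y = 0.00 ✓; |HV| = 21.90 ✓; ∠(SV, VH) = 90.00° ✓; |SV| = 11.30 ✓; bearing(S→F) − bearing(S→V) = 92.00° ✓; |SF| = 11.30 ✓; ∠(SF, FK) = 90.00° ✓; |FK| = 31.00 ✗.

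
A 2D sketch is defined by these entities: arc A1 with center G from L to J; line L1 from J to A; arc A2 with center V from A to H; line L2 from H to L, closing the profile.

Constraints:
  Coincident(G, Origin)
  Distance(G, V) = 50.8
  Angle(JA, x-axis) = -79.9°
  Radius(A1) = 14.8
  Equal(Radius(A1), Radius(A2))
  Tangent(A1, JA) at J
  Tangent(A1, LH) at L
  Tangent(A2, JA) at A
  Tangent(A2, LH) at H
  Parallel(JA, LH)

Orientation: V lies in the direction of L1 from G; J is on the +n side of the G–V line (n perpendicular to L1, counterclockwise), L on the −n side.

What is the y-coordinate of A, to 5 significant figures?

-47.417

The slot axis is L1's direction at -79.9°, so u = (cos -79.9°, sin -79.9°) = (0.17537, -0.98450) and n = (−sin -79.9°, cos -79.9°) = (0.98450, 0.17537). G is at the origin and V lies 50.8 along u from G, so V = 50.8·u = (8.9086, -50.013). Tangency of A1 to both parallel lines with radius 14.8 puts J and L at G ± 14.8·n: J = (14.571, 2.5954), L = (-14.571, -2.5954). Equal radii place A and H the same way about V: A = V + 14.8·n = (23.479, -47.417), H = V − 14.8·n = (-5.6620, -52.608). So A.y = -47.417.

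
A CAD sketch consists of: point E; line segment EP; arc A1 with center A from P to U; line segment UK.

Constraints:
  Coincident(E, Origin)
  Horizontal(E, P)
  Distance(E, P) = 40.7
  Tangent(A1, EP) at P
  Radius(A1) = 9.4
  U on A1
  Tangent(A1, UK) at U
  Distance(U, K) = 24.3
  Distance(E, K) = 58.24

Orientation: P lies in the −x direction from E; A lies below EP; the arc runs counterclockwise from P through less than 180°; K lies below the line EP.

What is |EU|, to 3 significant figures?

51.1

E is at the origin; EP is horizontal with |EP| = 40.7 and P on the −x side, so P = (-40.7, 0.00). Since A1 is tangent to EP there, AP ⟂ EP, so A = P + (0, -9.4) = (-40.7, -9.40). Since AU ⟂ UK (tangency), |AK| = √(9.4² + 24.3²) = 26.1 regardless of where U sits on A1. So K lies on both circle(E, 58.24) and circle(A, 26.1); the below-EP intersection is K = (-46.7, -34.7). U is the foot of the tangent from K: U = (-50.0, -10.7).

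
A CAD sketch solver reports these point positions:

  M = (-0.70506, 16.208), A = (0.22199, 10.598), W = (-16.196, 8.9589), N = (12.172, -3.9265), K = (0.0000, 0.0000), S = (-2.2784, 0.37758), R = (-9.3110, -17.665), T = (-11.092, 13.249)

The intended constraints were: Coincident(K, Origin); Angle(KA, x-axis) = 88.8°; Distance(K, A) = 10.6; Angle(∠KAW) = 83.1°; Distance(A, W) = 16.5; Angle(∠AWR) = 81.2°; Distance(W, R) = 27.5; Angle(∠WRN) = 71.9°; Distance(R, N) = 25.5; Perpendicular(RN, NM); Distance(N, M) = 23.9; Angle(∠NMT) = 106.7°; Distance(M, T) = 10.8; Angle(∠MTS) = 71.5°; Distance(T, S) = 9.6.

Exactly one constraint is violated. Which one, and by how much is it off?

Distance(T, S) = 9.6 — off by 6.00.

K = (0.00, 0.00) ✓; KA at 88.80° ✓; |KA| = 10.60 ✓; ∠KAW = 83.10° ✓; |AW| = 16.50 ✓; ∠AWR = 81.20° ✓; |WR| = 27.50 ✓; ∠WRN = 71.90° ✓; |RN| = 25.50 ✓; ∠(RN, NM) = 90.00° ✓; |NM| = 23.90 ✓; ∠NMT = 106.7° ✓; |MT| = 10.80 ✓; ∠MTS = 71.50° ✓; |TS| = 15.60 ✗.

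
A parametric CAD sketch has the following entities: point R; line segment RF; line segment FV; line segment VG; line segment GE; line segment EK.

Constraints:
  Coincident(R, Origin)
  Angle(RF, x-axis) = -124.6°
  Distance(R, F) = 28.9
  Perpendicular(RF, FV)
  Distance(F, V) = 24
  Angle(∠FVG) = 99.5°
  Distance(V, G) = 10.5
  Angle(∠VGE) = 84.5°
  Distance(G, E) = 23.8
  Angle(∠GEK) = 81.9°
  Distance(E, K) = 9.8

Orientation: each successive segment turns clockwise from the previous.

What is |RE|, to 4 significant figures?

17.00

R is at the origin; RF runs at -124.6° with length 28.9, so F = (-16.41, -23.79). RF ⟂ FV, so FV runs at 145.4°; with |FV| = 24.0, V = (-36.17, -10.16). ∠FVG = 99.5° gives VG at 64.90° from the x-axis; with |VG| = 10.5, G = (-31.71, -0.6519). ∠VGE = 84.5° gives GE at -30.60° from the x-axis; with |GE| = 23.8, E = (-11.23, -12.77). Then |RE| = |E − R| = 17.00.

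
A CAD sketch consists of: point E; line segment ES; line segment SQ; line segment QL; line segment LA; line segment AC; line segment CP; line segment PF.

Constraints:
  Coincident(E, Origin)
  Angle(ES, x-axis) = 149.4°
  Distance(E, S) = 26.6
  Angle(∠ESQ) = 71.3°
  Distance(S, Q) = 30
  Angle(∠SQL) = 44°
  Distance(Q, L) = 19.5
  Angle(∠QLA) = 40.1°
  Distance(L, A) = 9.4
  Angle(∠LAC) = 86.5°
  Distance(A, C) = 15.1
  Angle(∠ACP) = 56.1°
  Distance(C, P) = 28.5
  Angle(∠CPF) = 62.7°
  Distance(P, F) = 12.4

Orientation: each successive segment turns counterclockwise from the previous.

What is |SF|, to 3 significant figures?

17.7

∠ACP = 56.1° gives CP at 31.4° from the x-axis; with |CP| = 28.5, P = (1.38, -4.14). ∠CPF = 62.7° gives PF at 149° from the x-axis; with |PF| = 12.4, F = (-9.21, 2.31). Then |SF| = |F − S| = 17.7.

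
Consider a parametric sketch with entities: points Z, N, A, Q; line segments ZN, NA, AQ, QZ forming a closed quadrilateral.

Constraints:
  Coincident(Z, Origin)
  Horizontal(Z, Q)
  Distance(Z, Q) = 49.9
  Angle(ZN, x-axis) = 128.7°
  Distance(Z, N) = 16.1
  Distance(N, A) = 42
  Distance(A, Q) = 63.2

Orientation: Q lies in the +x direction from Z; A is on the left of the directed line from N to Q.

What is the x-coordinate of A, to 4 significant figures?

10.33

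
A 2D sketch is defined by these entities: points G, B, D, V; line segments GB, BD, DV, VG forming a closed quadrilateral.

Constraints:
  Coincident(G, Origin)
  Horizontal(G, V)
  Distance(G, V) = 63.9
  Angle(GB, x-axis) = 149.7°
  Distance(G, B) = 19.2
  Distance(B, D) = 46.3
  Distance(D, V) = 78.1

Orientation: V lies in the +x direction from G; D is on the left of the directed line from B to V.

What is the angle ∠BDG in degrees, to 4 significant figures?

22.06°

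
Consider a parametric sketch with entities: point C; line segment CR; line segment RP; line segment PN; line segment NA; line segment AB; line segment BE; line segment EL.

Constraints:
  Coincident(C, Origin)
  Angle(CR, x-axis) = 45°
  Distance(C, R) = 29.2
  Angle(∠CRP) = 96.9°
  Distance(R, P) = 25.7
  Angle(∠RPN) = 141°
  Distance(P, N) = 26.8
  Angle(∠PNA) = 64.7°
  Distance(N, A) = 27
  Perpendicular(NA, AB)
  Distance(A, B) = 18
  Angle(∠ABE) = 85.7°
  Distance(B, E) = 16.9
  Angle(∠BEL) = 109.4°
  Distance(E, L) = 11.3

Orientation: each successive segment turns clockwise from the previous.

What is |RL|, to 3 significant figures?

40.3

C is at the origin; CR runs at 45.0° with length 29.2, so R = (20.6, 20.6). ∠CRP = 96.9° gives RP at -38.1° from the x-axis; with |RP| = 25.7, P = (40.9, 4.79). ∠RPN = 141.0° gives PN at -77.1° from the x-axis; with |PN| = 26.8, N = (46.9, -21.3). ∠PNA = 64.7° gives NA at 168° from the x-axis; with |NA| = 27.0, A = (20.5, -15.5). The perpendicularity gives AB at right angles to NA, so AB runs at 77.6°; with |AB| = 18.0, B = (24.3, 2.04). ∠ABE = 85.7° gives BE at -16.7° from the x-axis; with |BE| = 16.9, E = (40.5, -2.81). ∠BEL = 109.4° gives EL at -87.3° from the x-axis; with |EL| = 11.3, L = (41.1, -14.1). Then |RL| = |L − R| = 40.3.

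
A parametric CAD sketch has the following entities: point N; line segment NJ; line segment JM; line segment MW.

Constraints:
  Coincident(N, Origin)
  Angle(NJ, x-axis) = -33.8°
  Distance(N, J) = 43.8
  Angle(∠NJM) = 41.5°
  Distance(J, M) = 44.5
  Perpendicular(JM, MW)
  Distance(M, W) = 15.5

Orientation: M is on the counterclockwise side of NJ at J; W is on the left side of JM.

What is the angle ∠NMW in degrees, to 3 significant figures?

21.9°

∠NJM = 41.5°, so JM runs at -33.8° + (180° − 41.5°) = 105° from the x-axis; with |JM| = 44.5, M = J + 44.5·(cos 105°, sin 105°) = (25.1, 18.7). The perpendicularity gives MW at right angles to JM; with |MW| = 15.5 on the left of JM, W = M + 15.5·(-0.967, -0.254) = (10.1, 14.7). Then cos ∠NMW = MN·MW / (|MN||MW|), giving 21.9°.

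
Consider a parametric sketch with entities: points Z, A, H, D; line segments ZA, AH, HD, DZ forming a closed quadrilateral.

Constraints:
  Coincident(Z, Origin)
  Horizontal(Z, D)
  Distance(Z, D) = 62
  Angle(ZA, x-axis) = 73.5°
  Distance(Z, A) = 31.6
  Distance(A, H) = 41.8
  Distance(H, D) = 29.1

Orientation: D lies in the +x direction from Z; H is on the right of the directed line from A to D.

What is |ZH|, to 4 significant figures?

33.37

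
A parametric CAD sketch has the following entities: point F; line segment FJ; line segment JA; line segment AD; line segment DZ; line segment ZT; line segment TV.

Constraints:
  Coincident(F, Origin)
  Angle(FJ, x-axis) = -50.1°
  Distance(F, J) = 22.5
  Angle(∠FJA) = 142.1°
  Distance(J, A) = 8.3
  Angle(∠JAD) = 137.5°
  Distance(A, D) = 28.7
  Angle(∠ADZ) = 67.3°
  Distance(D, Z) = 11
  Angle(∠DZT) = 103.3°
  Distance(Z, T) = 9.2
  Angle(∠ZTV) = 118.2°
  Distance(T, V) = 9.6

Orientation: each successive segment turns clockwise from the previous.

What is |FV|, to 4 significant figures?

35.89

∠DZT = 103.3° gives ZT at 40.10° from the x-axis; with |ZT| = 9.2, T = (-1.839, -31.64). ∠ZTV = 118.2° gives TV at -21.70° from the x-axis; with |TV| = 9.6, V = (7.080, -35.18). Then |FV| = |V − F| = 35.89.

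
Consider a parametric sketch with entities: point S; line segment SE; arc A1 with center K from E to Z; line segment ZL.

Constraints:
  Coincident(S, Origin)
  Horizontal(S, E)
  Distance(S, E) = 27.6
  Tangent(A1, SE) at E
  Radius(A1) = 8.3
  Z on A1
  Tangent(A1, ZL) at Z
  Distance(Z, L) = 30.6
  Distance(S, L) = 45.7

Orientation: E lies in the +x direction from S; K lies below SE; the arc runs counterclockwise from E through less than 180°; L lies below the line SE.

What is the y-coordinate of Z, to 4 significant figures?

-9.223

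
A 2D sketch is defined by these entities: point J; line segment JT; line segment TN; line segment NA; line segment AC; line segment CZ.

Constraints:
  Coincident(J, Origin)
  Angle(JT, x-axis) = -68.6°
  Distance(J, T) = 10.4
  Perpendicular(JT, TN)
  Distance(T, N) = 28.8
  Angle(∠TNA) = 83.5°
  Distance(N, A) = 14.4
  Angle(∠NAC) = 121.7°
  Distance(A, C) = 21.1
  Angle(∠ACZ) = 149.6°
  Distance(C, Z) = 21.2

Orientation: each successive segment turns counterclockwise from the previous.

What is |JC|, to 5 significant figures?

15.213

J is at the origin; JT runs at -68.6° with length 10.4, so T = (3.7947, -9.6830). The perpendicularity gives TN at right angles to JT, so TN runs at 21.400°; with |TN| = 28.8, N = (30.609, 0.82547). ∠TNA = 83.5° gives NA at 117.90° from the x-axis; with |NA| = 14.4, A = (23.871, 13.552). ∠NAC = 121.7° gives AC at 176.20° from the x-axis; with |AC| = 21.1, C = (2.8173, 14.950). Then |JC| = |C − J| = 15.213.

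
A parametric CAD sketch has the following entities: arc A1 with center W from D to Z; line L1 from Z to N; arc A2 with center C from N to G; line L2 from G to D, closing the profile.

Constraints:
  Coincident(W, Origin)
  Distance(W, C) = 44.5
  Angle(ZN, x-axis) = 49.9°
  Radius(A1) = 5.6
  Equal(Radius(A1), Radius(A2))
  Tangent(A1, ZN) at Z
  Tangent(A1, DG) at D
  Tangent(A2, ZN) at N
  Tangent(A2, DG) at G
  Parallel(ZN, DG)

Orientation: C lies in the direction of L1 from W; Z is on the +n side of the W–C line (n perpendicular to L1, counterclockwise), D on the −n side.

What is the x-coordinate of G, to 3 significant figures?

32.9

The slot axis is L1's direction at 49.9°, so u = (cos 49.9°, sin 49.9°) = (0.644, 0.765) and n = (−sin 49.9°, cos 49.9°) = (-0.765, 0.644). W is at the origin and C lies 44.5 along u from W, so C = 44.5·u = (28.7, 34.0). Tangency of A1 to both parallel lines with radius 5.6 puts Z and D at W ± 5.6·n: Z = (-4.28, 3.61), D = (4.28, -3.61). Equal radii place N and G the same way about C: N = C + 5.6·n = (24.4, 37.6), G = C − 5.6·n = (32.9, 30.4). So G.x = 32.9.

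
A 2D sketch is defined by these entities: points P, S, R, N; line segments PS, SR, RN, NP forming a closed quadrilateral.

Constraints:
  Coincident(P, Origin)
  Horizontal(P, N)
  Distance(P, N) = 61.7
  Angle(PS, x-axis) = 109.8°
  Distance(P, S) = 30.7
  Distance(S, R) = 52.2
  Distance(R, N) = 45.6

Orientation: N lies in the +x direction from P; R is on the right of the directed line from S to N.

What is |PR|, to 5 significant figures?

23.557

Checks: |SR| = 52.20 ✓; |RN| = 45.60 ✓.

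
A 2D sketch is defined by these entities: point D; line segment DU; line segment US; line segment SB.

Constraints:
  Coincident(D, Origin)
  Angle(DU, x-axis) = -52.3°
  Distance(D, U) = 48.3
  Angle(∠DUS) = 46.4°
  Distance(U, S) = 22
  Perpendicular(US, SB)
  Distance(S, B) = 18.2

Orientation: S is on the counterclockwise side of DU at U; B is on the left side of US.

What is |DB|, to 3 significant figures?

20.2

D is at the origin; DU runs at -52.3° with length 48.3, so U = 48.3·(cos -52.3°, sin -52.3°) = (29.5, -38.2). ∠DUS = 46.4°, so US runs at -52.3° + (180° − 46.4°) = 81.3° from the x-axis; with |US| = 22.0, S = U + 22.0·(cos 81.3°, sin 81.3°) = (32.9, -16.5). US is perpendicular to SB; with |SB| = 18.2 on the left of US, B = S + 18.2·(-0.988, 0.151) = (14.9, -13.7). Then |DB| = |B − D| = 20.2.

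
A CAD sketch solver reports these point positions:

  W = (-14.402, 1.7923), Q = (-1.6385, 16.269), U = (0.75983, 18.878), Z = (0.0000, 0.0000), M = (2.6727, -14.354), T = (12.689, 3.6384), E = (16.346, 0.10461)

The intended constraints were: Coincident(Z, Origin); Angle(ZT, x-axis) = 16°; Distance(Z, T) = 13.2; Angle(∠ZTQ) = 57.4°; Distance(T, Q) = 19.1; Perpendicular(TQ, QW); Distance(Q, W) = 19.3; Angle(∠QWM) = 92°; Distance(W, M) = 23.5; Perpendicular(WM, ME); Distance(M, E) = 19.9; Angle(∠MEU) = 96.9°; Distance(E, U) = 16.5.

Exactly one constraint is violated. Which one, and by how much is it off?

Distance(E, U) = 16.5 — off by 7.90.

Z = (0.00, 0.00) ✓; ZT at 16.00° ✓; |ZT| = 13.20 ✓; ∠ZTQ = 57.40° ✓; |TQ| = 19.10 ✓; ∠(TQ, QW) = 90.00° ✓; |QW| = 19.30 ✓; ∠QWM = 92.00° ✓; |WM| = 23.50 ✓; ∠(WM, ME) = 90.00° ✓; |ME| = 19.90 ✓; ∠MEU = 96.90° ✓; |EU| = 24.40 ✗.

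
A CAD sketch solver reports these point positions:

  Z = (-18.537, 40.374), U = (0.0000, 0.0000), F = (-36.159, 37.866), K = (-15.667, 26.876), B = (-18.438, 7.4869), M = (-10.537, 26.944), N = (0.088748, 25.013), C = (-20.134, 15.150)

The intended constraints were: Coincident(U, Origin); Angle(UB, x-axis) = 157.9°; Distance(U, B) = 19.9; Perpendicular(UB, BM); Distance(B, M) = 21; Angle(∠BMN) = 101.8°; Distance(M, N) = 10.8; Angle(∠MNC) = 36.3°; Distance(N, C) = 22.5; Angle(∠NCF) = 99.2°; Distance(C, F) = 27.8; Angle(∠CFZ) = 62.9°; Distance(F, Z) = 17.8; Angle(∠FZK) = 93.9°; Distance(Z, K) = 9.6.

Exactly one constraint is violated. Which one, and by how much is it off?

Distance(Z, K) = 9.6 — off by 4.20.

U = (0.00, 0.00) ✓; UB at 157.9° ✓; |UB| = 19.90 ✓; ∠(UB, BM) = 90.00° ✓; |BM| = 21.00 ✓; ∠BMN = 101.8° ✓; |MN| = 10.80 ✓; ∠MNC = 36.30° ✓; |NC| = 22.50 ✓; ∠NCF = 99.20° ✓; |CF| = 27.80 ✓; ∠CFZ = 62.90° ✓; |FZ| = 17.80 ✓; ∠FZK = 93.90° ✓; |ZK| = 13.80 ✗.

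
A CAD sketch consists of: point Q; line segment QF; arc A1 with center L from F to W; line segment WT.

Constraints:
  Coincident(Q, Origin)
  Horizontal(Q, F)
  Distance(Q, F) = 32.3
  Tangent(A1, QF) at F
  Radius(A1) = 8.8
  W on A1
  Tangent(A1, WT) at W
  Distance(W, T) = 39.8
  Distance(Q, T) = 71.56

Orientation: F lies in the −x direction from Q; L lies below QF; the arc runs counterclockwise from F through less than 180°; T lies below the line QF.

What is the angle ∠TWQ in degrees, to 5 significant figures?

127.33°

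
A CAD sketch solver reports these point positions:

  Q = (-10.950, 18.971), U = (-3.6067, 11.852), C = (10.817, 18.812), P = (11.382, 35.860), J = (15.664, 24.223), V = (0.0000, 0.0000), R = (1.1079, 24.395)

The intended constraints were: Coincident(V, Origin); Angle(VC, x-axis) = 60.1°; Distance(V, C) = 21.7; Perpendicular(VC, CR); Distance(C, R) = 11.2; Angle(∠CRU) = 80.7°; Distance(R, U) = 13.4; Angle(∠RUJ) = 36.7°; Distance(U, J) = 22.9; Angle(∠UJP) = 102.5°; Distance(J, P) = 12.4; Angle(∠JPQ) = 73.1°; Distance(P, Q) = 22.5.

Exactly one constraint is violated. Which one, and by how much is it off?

Distance(P, Q) = 22.5 — off by 5.50.

V = (0.00, 0.00) ✓; VC at 60.10° ✓; |VC| = 21.70 ✓; ∠(VC, CR) = 90.00° ✓; |CR| = 11.20 ✓; ∠CRU = 80.70° ✓; |RU| = 13.40 ✓; ∠RUJ = 36.70° ✓; |UJ| = 22.90 ✓; ∠UJP = 102.5° ✓; |JP| = 12.40 ✓; ∠JPQ = 73.10° ✓; |PQ| = 28.00 ✗.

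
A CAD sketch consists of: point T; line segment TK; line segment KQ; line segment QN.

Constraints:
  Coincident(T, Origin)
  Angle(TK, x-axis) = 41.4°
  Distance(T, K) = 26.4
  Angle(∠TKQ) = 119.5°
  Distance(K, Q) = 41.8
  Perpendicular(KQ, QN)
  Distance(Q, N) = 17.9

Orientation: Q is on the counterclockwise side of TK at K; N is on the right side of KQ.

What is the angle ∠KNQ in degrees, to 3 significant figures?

66.8°

∠TKQ = 119.5°, so KQ runs at 41.4° + (180° − 119.5°) = 102° from the x-axis; with |KQ| = 41.8, Q = K + 41.8·(cos 102°, sin 102°) = (11.2, 58.4). KQ ⟂ QN; with |QN| = 17.9 on the right of KQ, N = Q + 17.9·(0.979, 0.206) = (28.7, 62.1). Then cos ∠KNQ = NK·NQ / (|NK||NQ|), giving 66.8°.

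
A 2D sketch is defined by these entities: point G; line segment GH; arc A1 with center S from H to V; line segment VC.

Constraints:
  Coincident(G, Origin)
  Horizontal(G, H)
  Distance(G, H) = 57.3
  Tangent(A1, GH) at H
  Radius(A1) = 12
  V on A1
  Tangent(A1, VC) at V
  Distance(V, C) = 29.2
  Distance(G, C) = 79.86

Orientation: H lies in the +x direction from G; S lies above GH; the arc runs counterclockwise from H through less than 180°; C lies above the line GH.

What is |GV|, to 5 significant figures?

70.404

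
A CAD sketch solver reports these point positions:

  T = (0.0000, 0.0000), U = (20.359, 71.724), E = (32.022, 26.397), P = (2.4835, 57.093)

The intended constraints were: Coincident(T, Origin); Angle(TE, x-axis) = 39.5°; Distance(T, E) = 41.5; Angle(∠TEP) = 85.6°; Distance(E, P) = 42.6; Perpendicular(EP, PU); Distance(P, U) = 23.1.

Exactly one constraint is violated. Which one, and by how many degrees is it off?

Perpendicular(EP, PU) — off by 4.60°.

T = (0.00, 0.00) ✓; TE at 39.50° ✓; |TE| = 41.50 ✓; ∠TEP = 85.60° ✓; |EP| = 42.60 ✓; ∠(EP, PU) = 94.60° ✗; |PU| = 23.10 ✓.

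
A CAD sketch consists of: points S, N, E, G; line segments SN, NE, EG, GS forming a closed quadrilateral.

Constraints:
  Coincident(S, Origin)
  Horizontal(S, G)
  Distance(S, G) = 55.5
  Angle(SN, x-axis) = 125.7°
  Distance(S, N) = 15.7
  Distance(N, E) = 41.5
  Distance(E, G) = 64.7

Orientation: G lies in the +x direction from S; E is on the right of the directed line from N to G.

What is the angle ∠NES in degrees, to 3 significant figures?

14.4°

S is at the origin; SG is horizontal with |SG| = 55.5 and G in +x, so G = (55.5, 0). SN runs at 125.7° with |SN| = 15.7, so N = (-9.16, 12.7). E is determined by |NE| = 41.5 and |EG| = 64.7 together: it lies at the intersection of circle(N, 41.5) and circle(G, 64.7). With |NG| = 65.9, the foot of the radical line on NG is 14.3 from N and the perpendicular offset is √(41.5² − 14.3²) = 39.0. Taking the right-of-NG solution: E = (-2.71, -28.2).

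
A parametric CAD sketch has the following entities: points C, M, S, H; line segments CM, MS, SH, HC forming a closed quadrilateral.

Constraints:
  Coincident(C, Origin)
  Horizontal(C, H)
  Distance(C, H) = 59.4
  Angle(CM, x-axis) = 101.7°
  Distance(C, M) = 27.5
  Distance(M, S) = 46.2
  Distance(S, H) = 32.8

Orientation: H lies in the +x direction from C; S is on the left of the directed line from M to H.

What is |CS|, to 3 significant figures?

48.7

Checks: |MS| = 46.20 ✓; |SH| = 32.80 ✓.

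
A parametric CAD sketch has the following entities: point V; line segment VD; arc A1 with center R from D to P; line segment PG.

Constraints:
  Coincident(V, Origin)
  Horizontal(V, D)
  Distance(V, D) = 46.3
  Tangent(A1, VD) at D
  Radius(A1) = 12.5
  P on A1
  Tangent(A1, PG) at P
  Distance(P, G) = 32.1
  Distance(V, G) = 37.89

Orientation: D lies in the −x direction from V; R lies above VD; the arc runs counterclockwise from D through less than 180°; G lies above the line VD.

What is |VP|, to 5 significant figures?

36.197

V is at the origin; VD is horizontal with |VD| = 46.3 and D on the −x side, so D = (-46.300, 0.0000). The tangent condition forces RD to be normal to VD, so R = D + (0, 12.5) = (-46.300, 12.500). Since RP ⟂ PG (tangency), |RG| = √(12.5² + 32.1²) = 34.448 regardless of where P sits on A1. So G lies on both circle(V, 37.89) and circle(R, 34.448); the above-VD intersection is G = (-18.617, 33.001). P is the foot of the tangent from G: P = (-35.723, 5.8388).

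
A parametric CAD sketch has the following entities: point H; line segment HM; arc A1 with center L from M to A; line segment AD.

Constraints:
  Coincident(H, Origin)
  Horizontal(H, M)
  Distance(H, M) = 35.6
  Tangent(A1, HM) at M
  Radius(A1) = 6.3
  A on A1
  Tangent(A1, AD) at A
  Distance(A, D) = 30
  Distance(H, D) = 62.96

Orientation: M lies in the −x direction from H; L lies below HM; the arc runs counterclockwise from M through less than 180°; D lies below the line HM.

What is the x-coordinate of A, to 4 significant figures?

-41.12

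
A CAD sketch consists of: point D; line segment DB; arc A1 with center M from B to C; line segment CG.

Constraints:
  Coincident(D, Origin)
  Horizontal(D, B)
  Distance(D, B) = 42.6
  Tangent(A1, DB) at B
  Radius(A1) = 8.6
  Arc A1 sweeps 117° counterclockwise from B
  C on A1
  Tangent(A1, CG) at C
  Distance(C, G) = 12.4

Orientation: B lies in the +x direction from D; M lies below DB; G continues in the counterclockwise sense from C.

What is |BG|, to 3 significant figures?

23.6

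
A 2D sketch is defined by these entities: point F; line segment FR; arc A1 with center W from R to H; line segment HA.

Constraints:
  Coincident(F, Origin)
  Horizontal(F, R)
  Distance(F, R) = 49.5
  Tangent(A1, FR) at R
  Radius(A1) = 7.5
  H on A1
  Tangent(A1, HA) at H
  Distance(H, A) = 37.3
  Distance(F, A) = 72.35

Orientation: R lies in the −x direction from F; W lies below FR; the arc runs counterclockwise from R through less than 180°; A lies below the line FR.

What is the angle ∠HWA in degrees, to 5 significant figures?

78.631°

Checks: F.y = 0.00, R.y = 0.00 ✓; ∠(WR, RF) = 90.00° ✓; |WR| = 7.500 ✓; |WH| = 7.500 ✓; ∠(WH, HA) = 90.00° ✓; |HA| = 37.30 ✓; |FA| = 72.35 ✓.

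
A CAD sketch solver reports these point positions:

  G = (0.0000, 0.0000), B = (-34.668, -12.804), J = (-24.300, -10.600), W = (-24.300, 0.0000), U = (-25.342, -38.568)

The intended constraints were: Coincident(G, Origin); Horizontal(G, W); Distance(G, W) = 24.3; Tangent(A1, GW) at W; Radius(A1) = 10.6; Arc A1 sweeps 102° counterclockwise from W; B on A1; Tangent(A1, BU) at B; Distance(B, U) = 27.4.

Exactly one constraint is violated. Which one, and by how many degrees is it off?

Tangent(A1, BU) at B — off by 7.90°.

G = (0.00, 0.00) ✓; G.y = 0.00, W.y = 0.00 ✓; |GW| = 24.30 ✓; ∠(JW, WG) = 90.00° ✓; |JW| = 10.60 ✓; bearing(J→B) − bearing(J→W) = 102.0° ✓; |JB| = 10.60 ✓; ∠(JB, BU) = 82.10° ✗; |BU| = 27.40 ✓.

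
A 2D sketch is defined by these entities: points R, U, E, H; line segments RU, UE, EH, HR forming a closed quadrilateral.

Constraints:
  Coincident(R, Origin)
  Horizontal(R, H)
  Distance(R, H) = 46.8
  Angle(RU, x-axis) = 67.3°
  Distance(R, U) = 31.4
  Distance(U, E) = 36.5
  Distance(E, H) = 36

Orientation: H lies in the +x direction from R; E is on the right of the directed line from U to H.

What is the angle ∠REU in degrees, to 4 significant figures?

57.83°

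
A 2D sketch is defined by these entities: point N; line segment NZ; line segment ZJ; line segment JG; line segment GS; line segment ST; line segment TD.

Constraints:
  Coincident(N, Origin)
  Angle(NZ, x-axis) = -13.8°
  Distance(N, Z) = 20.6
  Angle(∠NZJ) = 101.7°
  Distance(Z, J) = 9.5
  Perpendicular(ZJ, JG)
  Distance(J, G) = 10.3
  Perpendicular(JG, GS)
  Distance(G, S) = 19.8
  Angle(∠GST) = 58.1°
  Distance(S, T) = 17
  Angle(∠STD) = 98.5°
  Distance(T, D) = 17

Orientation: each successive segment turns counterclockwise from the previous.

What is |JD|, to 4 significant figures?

5.455

∠GST = 58.1° gives ST at 6.400° from the x-axis; with |ST| = 17.0, T = (23.17, -7.881). ∠STD = 98.5° gives TD at 87.90° from the x-axis; with |TD| = 17.0, D = (23.79, 9.107). Then |JD| = |D − J| = 5.455.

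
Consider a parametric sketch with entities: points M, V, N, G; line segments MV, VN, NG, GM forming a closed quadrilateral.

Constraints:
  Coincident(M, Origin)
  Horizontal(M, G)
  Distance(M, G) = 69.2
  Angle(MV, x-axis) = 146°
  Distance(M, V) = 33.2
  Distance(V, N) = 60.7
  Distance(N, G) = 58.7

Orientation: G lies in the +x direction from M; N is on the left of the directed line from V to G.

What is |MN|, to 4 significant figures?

50.85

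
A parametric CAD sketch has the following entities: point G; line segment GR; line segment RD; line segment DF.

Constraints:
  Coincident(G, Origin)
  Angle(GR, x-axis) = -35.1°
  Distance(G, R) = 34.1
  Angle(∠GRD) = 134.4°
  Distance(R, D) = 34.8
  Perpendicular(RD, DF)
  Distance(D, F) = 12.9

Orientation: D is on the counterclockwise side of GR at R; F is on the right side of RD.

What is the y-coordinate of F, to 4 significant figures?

-25.95

G is at the origin; GR runs at -35.1° with length 34.1, so R = 34.1·(cos -35.1°, sin -35.1°) = (27.90, -19.61). ∠GRD = 134.4°, so RD runs at -35.1° + (180° − 134.4°) = 10.50° from the x-axis; with |RD| = 34.8, D = R + 34.8·(cos 10.50°, sin 10.50°) = (62.12, -13.27). The perpendicularity gives DF at right angles to RD; with |DF| = 12.9 on the right of RD, F = D + 12.9·(0.1822, -0.9833) = (64.47, -25.95). So F.y = -25.95.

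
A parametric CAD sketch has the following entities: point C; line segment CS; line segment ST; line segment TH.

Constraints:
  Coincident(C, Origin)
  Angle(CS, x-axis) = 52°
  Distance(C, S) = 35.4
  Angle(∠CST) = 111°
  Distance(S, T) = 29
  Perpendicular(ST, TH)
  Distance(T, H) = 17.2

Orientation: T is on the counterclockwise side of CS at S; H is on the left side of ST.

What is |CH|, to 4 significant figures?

44.60

C is at the origin; CS runs at 52.0° with length 35.4, so S = 35.4·(cos 52.0°, sin 52.0°) = (21.79, 27.90). ∠CST = 111.0°, so ST runs at 52.0° + (180° − 111.0°) = 121.0° from the x-axis; with |ST| = 29.0, T = S + 29.0·(cos 121.0°, sin 121.0°) = (6.858, 52.75). The perpendicularity gives TH at right angles to ST; with |TH| = 17.2 on the left of ST, H = T + 17.2·(-0.8572, -0.5150) = (-7.885, 43.89). Then |CH| = |H − C| = 44.60.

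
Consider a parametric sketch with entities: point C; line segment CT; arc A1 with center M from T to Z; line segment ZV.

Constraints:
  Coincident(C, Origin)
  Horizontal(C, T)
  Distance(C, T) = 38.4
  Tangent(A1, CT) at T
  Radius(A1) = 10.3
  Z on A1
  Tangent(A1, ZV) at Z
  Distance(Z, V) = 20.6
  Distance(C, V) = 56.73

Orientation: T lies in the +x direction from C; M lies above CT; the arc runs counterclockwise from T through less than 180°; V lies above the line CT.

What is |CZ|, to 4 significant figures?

49.92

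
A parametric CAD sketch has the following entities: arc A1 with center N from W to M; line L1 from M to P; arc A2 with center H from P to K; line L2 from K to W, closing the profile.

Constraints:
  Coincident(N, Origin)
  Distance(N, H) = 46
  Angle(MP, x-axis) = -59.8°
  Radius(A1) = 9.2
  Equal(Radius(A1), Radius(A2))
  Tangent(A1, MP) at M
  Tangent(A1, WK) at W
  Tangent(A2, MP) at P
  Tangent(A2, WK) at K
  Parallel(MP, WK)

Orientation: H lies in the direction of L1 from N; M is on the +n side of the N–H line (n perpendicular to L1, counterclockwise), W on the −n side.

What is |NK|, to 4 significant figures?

46.91

The slot axis is L1's direction at -59.8°, so u = (cos -59.8°, sin -59.8°) = (0.5030, -0.8643) and n = (−sin -59.8°, cos -59.8°) = (0.8643, 0.5030). N is at the origin and H lies 46.0 along u from N, so H = 46.0·u = (23.14, -39.76). Tangency of A1 to both parallel lines with radius 9.2 puts M and W at N ± 9.2·n: M = (7.951, 4.628), W = (-7.951, -4.628). Equal radii place P and K the same way about H: P = H + 9.2·n = (31.09, -35.13), K = H − 9.2·n = (15.19, -44.38). Then |NK| = |K − N| = 46.91.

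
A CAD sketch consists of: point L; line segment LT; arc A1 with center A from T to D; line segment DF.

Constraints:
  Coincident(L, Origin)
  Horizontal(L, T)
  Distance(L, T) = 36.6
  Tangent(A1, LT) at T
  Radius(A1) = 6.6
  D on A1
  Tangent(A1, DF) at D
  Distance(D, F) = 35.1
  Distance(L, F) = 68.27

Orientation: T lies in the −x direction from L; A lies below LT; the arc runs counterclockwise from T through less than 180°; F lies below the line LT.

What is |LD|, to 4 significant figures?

42.57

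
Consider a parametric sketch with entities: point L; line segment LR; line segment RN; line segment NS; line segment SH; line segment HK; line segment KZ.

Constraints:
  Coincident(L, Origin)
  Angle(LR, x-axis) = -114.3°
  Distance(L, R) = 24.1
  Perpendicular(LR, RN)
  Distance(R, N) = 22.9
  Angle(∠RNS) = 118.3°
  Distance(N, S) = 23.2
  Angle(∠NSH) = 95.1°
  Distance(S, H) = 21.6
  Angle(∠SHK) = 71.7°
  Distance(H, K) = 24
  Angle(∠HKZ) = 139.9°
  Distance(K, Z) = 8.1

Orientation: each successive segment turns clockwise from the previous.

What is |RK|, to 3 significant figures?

13.3

L is at the origin; LR runs at -114.3° with length 24.1, so R = (-9.92, -22.0). LR ⟂ RN, so RN runs at 156°; with |RN| = 22.9, N = (-30.8, -12.5). ∠RNS = 118.3° gives NS at 94.0° from the x-axis; with |NS| = 23.2, S = (-32.4, 10.6). ∠NSH = 95.1° gives SH at 9.10° from the x-axis; with |SH| = 21.6, H = (-11.1, 14.0). ∠SHK = 71.7° gives HK at -99.2° from the x-axis; with |HK| = 24.0, K = (-14.9, -9.67). Then |RK| = |K − R| = 13.3.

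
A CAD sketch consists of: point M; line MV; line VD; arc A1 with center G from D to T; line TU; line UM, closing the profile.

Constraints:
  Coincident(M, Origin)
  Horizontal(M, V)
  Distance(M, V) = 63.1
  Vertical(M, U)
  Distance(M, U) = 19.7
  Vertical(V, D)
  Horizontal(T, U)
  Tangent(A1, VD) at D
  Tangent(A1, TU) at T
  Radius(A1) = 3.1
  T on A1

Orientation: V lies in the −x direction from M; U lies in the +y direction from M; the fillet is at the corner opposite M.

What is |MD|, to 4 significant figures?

65.25

M is at the origin; MV is horizontal with |MV| = 63.1 and V on the −x side, so V = (-63.10, 0.000). M and U share the same x with |MU| = 19.7 and U on the +y side, so U = (0.000, 19.70). The virtual corner opposite M is at (-63.10, 19.70). Since A1 is tangent to VD there, GD ⟂ VD and A1 meets TU tangentially, so GT is at right angles to TU, with radius 3.1, so the center G sits 3.1 in from both sides at G = (-60.00, 16.60). That places the tangent points at D = (-63.10, 16.60) on VD and T = (-60.00, 19.70) on TU. Then |MD| = |D − M| = 65.25.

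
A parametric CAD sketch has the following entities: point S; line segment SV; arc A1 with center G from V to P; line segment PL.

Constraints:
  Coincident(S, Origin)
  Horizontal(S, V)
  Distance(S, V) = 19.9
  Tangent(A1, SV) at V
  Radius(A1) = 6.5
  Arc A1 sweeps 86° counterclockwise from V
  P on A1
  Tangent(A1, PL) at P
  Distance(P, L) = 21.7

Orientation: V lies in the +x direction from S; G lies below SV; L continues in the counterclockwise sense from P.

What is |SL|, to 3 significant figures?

30.1

On A1, V sits at bearing 90° from G; an 86° counterclockwise sweep puts P at bearing 176°, so P = G + 6.5·(cos 176°, sin 176°) = (13.4, -6.05). Since A1 is tangent to PL there, GP ⟂ PL, so PL runs along (−sin 176°, cos 176°); with |PL| = 21.7, L = (11.9, -27.7). Then |SL| = |L − S| = 30.1.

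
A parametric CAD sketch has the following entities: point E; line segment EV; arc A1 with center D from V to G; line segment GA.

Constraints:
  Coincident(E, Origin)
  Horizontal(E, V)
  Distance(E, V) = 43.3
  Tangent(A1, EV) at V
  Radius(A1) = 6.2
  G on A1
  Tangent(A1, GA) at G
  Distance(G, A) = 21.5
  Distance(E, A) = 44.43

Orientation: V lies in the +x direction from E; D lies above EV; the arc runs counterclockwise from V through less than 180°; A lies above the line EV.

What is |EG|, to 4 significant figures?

49.25

Checks: ∠(DV, VE) = 90.00° ✓; |DV| = 6.200 ✓; |DG| = 6.200 ✓; ∠(DG, GA) = 90.00° ✓; |GA| = 21.50 ✓; |EA| = 44.43 ✓.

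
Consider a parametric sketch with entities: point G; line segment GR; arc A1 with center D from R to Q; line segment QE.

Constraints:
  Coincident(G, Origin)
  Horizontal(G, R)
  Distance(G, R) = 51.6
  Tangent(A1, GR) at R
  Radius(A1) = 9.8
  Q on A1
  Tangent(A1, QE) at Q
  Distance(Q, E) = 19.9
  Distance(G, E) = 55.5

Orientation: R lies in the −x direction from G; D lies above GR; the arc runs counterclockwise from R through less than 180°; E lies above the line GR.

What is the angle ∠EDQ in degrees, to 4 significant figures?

63.78°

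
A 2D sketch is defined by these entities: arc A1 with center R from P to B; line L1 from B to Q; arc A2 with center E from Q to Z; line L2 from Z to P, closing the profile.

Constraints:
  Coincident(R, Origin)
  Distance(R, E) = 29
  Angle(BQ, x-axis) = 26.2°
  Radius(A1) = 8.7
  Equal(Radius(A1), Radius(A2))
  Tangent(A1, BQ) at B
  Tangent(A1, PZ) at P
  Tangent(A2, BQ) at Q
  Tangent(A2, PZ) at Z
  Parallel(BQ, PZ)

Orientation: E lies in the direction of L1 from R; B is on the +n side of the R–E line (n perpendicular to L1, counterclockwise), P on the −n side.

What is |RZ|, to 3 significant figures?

30.3

The slot axis is L1's direction at 26.2°, so u = (cos 26.2°, sin 26.2°) = (0.897, 0.442) and n = (−sin 26.2°, cos 26.2°) = (-0.442, 0.897). R is at the origin and E lies 29.0 along u from R, so E = 29.0·u = (26.0, 12.8). Tangency of A1 to both parallel lines with radius 8.7 puts B and P at R ± 8.7·n: B = (-3.84, 7.81), P = (3.84, -7.81). Equal radii place Q and Z the same way about E: Q = E + 8.7·n = (22.2, 20.6), Z = E − 8.7·n = (29.9, 5.00). Then |RZ| = |Z − R| = 30.3.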